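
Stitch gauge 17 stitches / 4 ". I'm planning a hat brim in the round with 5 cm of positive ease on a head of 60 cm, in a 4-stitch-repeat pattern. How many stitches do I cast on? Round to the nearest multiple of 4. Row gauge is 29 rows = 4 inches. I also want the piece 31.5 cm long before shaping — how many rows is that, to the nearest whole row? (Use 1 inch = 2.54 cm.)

Cast on 108 stitches; work 90 rows.

Finished = 60 + 5 = 65 cm.
65 cm × 1/2.54 = 25.59 inches.
17/4 = 4.25 sts per in; 25.59 × 4.25 = 108.76 sts.
Nearest multiple of 4 → 108.
31.5 cm = 12.40 inches; × 7.25 = 89.91 → 90 rows.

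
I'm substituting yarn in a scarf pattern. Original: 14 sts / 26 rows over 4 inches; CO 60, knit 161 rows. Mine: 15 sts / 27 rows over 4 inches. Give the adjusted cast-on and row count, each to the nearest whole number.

Cast on 64 stitches; work 167 rows.

Stitches: 60 × 15/14 = 64.29 → 64.
Rows: 161 × 27/26 = 167.19 → 167.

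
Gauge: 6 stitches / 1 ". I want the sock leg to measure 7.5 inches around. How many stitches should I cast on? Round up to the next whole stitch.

Cast on 45 stitches.

6 stitches / 1 in = 6 stitches per inch.
7.5 × 6 = 45.00 stitches.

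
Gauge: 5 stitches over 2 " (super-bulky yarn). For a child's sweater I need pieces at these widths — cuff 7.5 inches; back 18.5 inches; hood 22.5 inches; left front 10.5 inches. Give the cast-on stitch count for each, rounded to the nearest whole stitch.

cuff 19; back 46; hood 56; left front 26.

Rate = 5/2 = 2.5 sts per in.
cuff: 7.5 × 2.5 = 18.75 → 19.
back: 18.5 × 2.5 = 46.25 → 46.
hood: 22.5 × 2.5 = 56.25 → 56.
left front: 10.5 × 2.5 = 26.25 → 26.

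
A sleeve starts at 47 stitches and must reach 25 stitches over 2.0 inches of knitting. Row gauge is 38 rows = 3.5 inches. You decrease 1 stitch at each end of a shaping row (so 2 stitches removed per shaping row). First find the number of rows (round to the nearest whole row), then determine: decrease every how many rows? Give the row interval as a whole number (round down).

Rows = 2.0 × 10.857 = 21.7 → 22 rows.
Stitches to remove: 22 → 11 shaping rows (at 2 st each).
22 / 11 = 2.00 → every 2 rows.

Decrease every 2nd row.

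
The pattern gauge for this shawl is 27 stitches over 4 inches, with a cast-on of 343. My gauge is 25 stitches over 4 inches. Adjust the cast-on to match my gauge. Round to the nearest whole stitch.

Scale factor = 25 / 27 = 0.926.
343 × 25 / 27 = 317.59 sts.
→ 318 sts.

CO 318 sts.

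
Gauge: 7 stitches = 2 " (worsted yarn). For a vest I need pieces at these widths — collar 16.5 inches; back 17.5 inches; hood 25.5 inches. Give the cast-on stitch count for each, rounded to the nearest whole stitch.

Rate = 7/2 = 3.5 sts per in.
collar: 16.5 × 3.5 = 57.75 → 58.
back: 17.5 × 3.5 = 61.25 → 61.
hood: 25.5 × 3.5 = 89.25 → 89.

collar 58; back 61; hood 89.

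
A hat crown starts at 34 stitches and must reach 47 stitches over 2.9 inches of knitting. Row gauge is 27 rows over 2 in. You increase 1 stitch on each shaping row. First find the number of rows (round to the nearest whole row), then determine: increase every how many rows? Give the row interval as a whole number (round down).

Rows = 2.9 × 13.5 = 39.1 → 39 rows.
Stitches to add: 13 → 13 shaping rows (at 1 st each).
39 / 13 = 3.00 → every 3 rows.

Increase every 3rd row.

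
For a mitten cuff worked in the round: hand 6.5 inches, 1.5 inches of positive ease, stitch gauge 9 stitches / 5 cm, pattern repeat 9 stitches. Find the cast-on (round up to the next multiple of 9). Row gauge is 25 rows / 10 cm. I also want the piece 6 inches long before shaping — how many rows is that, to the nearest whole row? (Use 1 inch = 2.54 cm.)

Cast on 45 stitches; work 38 rows.

Finished = 6.5 + 1.5 = 8 inches.
8 inches × 2.54 = 20.32 cm.
9/5 = 1.8 sts per cm; 20.32 × 1.8 = 36.58 sts.
Next multiple of 9 → 45.
6 inches = 15.24 cm; × 2.5 = 38.10 → 38 rows.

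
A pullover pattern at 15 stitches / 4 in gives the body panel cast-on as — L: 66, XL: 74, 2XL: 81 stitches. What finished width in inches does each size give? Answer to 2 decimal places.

15/4 = 3.75 sts per in.
L: 66 / 3.75 = 17.600 → 17.60 in.
XL: 74 / 3.75 = 19.733 → 19.73 in.
2XL: 81 / 3.75 = 21.600 → 21.60 in.

L 17.60 inches; XL 19.73 inches; 2XL 21.60 inches.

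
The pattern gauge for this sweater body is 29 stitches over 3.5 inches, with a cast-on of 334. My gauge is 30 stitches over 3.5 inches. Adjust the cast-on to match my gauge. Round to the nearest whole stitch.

CO 346 sts.

Scale factor = 30 / 29 = 1.034.
334 × 30 / 29 = 345.52 sts.
→ 346 sts.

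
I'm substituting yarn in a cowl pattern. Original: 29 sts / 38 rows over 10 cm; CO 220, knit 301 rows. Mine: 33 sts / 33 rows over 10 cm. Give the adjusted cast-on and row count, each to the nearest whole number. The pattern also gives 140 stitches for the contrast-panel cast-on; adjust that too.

Stitches: 220 × 33/29 = 250.34 → 250.
Rows: 301 × 33/38 = 261.39 → 261.
contrast-panel cast-on: 140 × 33/29 = 159.31 → 159.

Cast on 250 stitches; work 261 rows; contrast-panel cast-on 159 stitches.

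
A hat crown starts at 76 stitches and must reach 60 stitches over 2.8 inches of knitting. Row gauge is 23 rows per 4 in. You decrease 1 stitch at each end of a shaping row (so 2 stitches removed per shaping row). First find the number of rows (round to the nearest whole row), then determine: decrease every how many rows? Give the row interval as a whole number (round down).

Decrease every 2nd row.

Rows = 2.8 × 5.75 = 16.1 → 16 rows.
Stitches to remove: 16 → 8 shaping rows (at 2 st each).
16 / 8 = 2.00 → every 2 rows.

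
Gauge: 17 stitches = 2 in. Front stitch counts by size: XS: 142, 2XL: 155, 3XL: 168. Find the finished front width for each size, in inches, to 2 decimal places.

17/2 = 8.5 sts per in.
XS: 142 / 8.5 = 16.706 → 16.71 in.
2XL: 155 / 8.5 = 18.235 → 18.24 in.
3XL: 168 / 8.5 = 19.765 → 19.76 in.

XS 16.71 inches; 2XL 18.24 inches; 3XL 19.76 inches.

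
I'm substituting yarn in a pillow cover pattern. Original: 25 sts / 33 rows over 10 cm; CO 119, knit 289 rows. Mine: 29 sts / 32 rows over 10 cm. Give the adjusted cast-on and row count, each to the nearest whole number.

Cast on 138 stitches; work 280 rows.

Stitches: 119 × 29/25 = 138.04 → 138.
Rows: 289 × 32/33 = 280.24 → 280.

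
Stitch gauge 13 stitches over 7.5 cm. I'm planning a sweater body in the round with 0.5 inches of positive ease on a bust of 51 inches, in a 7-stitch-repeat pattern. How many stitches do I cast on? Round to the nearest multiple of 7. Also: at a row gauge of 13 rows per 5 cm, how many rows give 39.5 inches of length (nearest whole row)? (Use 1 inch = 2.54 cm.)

Finished = 51 + 0.5 = 51.5 inches.
51.5 inches × 2.54 = 130.81 cm.
13/7.5 = 1.733 sts per cm; 130.81 × 1.733 = 226.74 sts.
Nearest multiple of 7 → 224.
39.5 inches = 100.33 cm; × 2.6 = 260.86 → 261 rows.

Cast on 224 stitches; work 261 rows.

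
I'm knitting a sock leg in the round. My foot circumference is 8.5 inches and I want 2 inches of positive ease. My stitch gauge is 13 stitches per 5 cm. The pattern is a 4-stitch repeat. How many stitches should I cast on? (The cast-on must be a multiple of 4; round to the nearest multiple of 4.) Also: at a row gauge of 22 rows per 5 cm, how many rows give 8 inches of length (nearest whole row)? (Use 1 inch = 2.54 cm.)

Cast on 68 stitches; work 89 rows.

Finished = 8.5 + 2 = 10.5 inches.
10.5 inches × 2.54 = 26.67 cm.
13/5 = 2.6 sts per cm; 26.67 × 2.6 = 69.34 sts.
Nearest multiple of 4 → 68.
8 inches = 20.32 cm; × 4.4 = 89.41 → 89 rows.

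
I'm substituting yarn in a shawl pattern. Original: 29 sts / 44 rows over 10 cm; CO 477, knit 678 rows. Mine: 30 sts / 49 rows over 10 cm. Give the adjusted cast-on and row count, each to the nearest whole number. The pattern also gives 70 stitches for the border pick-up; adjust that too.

Cast on 493 stitches; work 755 rows; border pick-up 72 stitches.

Stitches: 477 × 30/29 = 493.45 → 493.
Rows: 678 × 49/44 = 755.05 → 755.
border pick-up: 70 × 30/29 = 72.41 → 72.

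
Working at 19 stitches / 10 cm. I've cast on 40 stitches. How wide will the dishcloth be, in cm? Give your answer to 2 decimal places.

21.05 cm.

19 stitches / 10 cm = 1.9 stitches per cm.
40 / 1.9 = 21.053 cm.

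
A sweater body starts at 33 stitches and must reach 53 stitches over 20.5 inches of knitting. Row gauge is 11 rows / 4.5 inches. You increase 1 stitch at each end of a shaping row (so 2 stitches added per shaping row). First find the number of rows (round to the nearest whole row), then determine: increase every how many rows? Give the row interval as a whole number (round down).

Rows = 20.5 × 2.444 = 50.1 → 50 rows.
Stitches to add: 20 → 10 shaping rows (at 2 st each).
50 / 10 = 5.00 → every 5 rows.

Increase every 5th row.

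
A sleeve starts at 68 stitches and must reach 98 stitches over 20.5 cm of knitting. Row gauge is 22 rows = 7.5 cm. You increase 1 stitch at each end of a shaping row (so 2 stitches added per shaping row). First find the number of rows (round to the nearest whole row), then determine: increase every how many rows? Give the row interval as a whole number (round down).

Rows = 20.5 × 2.933 = 60.1 → 60 rows.
Stitches to add: 30 → 15 shaping rows (at 2 st each).
60 / 15 = 4.00 → every 4 rows.

Increase every 4th row.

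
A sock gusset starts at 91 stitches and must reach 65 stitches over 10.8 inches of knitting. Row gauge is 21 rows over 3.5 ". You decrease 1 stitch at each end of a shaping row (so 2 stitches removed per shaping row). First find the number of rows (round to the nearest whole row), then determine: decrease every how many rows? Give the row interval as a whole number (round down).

Decrease every 5th row.

Rows = 10.8 × 6 = 64.8 → 65 rows.
Stitches to remove: 26 → 13 shaping rows (at 2 st each).
65 / 13 = 5.00 → every 5 rows.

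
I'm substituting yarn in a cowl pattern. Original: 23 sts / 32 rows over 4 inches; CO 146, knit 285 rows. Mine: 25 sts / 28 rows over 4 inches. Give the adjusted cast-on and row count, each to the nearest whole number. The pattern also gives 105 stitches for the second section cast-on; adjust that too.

Cast on 159 stitches; work 249 rows; second section cast-on 114 stitches.

Stitches: 146 × 25/23 = 158.70 → 159.
Rows: 285 × 28/32 = 249.38 → 249.
second section cast-on: 105 × 25/23 = 114.13 → 114.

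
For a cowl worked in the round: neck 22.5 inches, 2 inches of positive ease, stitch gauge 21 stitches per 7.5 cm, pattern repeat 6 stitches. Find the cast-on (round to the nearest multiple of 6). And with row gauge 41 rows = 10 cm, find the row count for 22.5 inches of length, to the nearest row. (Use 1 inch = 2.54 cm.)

Cast on 174 stitches; work 234 rows.

Finished = 22.5 + 2 = 24.5 inches.
24.5 inches × 2.54 = 62.23 cm.
21/7.5 = 2.8 sts per cm; 62.23 × 2.8 = 174.24 sts.
Nearest multiple of 6 → 174.
22.5 inches = 57.15 cm; × 4.1 = 234.31 → 234 rows.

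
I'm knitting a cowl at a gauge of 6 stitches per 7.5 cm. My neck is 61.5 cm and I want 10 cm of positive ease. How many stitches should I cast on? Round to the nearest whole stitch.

Cast on 57 stitches.

Finished = 61.5 + 10 = 71.5 cm.
6 / 7.5 = 0.8 sts per cm.
71.50 × 0.8 = 57.20 sts.
→ 57 sts.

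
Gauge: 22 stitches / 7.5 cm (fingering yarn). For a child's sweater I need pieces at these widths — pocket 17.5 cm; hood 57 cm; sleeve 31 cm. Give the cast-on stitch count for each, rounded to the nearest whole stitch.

pocket 51; hood 167; sleeve 91.

Rate = 22/7.5 = 2.933 sts per cm.
pocket: 17.5 × 2.933 = 51.33 → 51.
hood: 57 × 2.933 = 167.20 → 167.
sleeve: 31 × 2.933 = 90.93 → 91.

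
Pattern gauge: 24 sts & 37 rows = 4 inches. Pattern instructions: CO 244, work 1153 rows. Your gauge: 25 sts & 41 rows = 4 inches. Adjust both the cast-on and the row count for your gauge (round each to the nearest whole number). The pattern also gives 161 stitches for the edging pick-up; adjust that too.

Stitches: 244 × 25/24 = 254.17 → 254.
Rows: 1153 × 41/37 = 1277.65 → 1278.
edging pick-up: 161 × 25/24 = 167.71 → 168.

Cast on 254 stitches; work 1278 rows; edging pick-up 168 stitches.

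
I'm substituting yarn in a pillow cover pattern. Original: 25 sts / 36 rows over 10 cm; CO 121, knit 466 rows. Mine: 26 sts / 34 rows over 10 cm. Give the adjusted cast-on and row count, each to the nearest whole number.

Cast on 126 stitches; work 440 rows.

Stitches: 121 × 26/25 = 125.84 → 126.
Rows: 466 × 34/36 = 440.11 → 440.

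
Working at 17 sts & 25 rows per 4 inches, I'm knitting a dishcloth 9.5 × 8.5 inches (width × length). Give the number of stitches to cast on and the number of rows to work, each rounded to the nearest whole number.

Stitch gauge = 17/4 = 4.25 sts/in; 9.5 × 4.25 = 40.38 → 40 sts.
Row gauge = 25/4 = 6.25 rows/in; 8.5 × 6.25 = 53.12 → 53 rows.

Cast on 40 stitches and work 53 rows.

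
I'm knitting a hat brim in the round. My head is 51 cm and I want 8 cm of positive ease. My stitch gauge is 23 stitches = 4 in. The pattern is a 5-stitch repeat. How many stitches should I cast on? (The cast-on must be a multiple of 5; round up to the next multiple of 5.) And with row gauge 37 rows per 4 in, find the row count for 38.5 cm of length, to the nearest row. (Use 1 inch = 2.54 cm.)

Cast on 135 stitches; work 140 rows.

Finished = 51 + 8 = 59 cm.
59 cm × 1/2.54 = 23.23 inches.
23/4 = 5.75 sts per in; 23.23 × 5.75 = 133.56 sts.
Next multiple of 5 → 135.
38.5 cm = 15.16 inches; × 9.25 = 140.21 → 140 rows.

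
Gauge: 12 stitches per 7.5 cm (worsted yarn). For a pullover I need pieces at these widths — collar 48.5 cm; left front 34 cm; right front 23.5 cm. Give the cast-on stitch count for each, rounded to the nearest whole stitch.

collar 78; left front 54; right front 38.

Rate = 12/7.5 = 1.6 sts per cm.
collar: 48.5 × 1.6 = 77.60 → 78.
left front: 34 × 1.6 = 54.40 → 54.
right front: 23.5 × 1.6 = 37.60 → 38.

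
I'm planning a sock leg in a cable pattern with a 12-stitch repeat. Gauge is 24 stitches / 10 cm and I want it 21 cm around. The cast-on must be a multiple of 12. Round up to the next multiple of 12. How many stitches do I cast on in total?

24 / 10 = 2.4 sts per cm.
21 × 2.4 = 50.40 sts.
Next multiple of 12: 60.

60 stitches.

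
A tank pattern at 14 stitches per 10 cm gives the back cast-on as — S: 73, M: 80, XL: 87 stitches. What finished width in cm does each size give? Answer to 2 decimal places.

S 52.14 cm; M 57.14 cm; XL 62.14 cm.

14/10 = 1.4 sts per cm.
S: 73 / 1.4 = 52.143 → 52.14 cm.
M: 80 / 1.4 = 57.143 → 57.14 cm.
XL: 87 / 1.4 = 62.143 → 62.14 cm.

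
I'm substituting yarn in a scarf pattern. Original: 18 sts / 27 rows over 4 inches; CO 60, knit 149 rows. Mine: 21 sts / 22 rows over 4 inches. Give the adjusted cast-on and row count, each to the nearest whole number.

Stitches: 60 × 21/18 = 70.00 → 70.
Rows: 149 × 22/27 = 121.41 → 121.

Cast on 70 stitches; work 121 rows.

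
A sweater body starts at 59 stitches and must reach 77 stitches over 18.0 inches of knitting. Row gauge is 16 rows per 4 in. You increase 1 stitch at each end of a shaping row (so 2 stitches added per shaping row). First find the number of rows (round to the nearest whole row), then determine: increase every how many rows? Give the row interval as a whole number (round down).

Increase every 8th row.

Rows = 18.0 × 4 = 72.0 → 72 rows.
Stitches to add: 18 → 9 shaping rows (at 2 st each).
72 / 9 = 8.00 → every 8 rows.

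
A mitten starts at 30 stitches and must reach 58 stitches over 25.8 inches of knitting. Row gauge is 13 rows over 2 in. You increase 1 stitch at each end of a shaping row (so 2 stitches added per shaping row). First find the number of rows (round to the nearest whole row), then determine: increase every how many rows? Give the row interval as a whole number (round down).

Increase every 12th row.

Rows = 25.8 × 6.5 = 167.7 → 168 rows.
Stitches to add: 28 → 14 shaping rows (at 2 st each).
168 / 14 = 12.00 → every 12 rows.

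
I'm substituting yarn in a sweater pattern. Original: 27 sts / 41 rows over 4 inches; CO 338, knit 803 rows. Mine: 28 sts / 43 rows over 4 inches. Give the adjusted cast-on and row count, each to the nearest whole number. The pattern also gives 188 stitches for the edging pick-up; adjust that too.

Cast on 351 stitches; work 842 rows; edging pick-up 195 stitches.

Stitches: 338 × 28/27 = 350.52 → 351.
Rows: 803 × 43/41 = 842.17 → 842.
edging pick-up: 188 × 28/27 = 194.96 → 195.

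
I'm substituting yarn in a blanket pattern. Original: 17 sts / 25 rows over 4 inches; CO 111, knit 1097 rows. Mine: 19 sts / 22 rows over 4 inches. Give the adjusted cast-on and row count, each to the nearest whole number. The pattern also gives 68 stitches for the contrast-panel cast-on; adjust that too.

Stitches: 111 × 19/17 = 124.06 → 124.
Rows: 1097 × 22/25 = 965.36 → 965.
contrast-panel cast-on: 68 × 19/17 = 76.00 → 76.

Cast on 124 stitches; work 965 rows; contrast-panel cast-on 76 stitches.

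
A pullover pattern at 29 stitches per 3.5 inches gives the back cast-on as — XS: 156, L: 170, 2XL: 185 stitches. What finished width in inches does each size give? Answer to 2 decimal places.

XS 18.83 inches; L 20.52 inches; 2XL 22.33 inches.

29/3.5 = 8.286 sts per in.
XS: 156 / 8.286 = 18.828 → 18.83 in.
L: 170 / 8.286 = 20.517 → 20.52 in.
2XL: 185 / 8.286 = 22.328 → 22.33 in.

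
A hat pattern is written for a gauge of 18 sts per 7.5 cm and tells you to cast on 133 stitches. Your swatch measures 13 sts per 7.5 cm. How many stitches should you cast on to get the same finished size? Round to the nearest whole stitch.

Scale factor = 13 / 18 = 0.722.
133 × 13 / 18 = 96.06 sts.
→ 96 sts.

96 stitches.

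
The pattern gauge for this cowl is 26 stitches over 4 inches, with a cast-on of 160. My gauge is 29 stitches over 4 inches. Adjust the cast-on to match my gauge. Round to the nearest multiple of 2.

178 stitches.

Scale factor = 29 / 26 = 1.115.
160 × 29 / 26 = 178.46 sts.
→ 178 sts.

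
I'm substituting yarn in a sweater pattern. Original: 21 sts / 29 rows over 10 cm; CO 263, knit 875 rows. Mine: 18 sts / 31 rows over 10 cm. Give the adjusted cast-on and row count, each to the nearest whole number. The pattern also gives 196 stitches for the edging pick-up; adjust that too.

Cast on 225 stitches; work 935 rows; edging pick-up 168 stitches.

Stitches: 263 × 18/21 = 225.43 → 225.
Rows: 875 × 31/29 = 935.34 → 935.
edging pick-up: 196 × 18/21 = 168.00 → 168.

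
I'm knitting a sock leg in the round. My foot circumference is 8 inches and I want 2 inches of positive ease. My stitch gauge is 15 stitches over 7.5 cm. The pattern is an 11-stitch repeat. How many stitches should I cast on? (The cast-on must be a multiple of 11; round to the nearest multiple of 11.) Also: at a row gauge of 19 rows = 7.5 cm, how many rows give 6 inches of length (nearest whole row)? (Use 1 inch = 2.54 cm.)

Finished = 8 + 2 = 10 inches.
10 inches × 2.54 = 25.40 cm.
15/7.5 = 2 sts per cm; 25.40 × 2 = 50.80 sts.
Nearest multiple of 11 → 55.
6 inches = 15.24 cm; × 2.533 = 38.61 → 39 rows.

Cast on 55 stitches; work 39 rows.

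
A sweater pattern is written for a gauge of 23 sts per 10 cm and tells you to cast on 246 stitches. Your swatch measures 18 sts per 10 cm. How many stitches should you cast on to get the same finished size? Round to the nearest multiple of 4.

Scale factor = 18 / 23 = 0.783.
246 × 18 / 23 = 192.52 sts.
→ 192 sts.

192 stitches.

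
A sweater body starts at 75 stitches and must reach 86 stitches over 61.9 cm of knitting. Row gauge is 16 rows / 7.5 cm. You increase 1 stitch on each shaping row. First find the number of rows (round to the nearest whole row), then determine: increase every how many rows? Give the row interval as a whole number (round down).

Increase every 12th row.

Rows = 61.9 × 2.133 = 132.1 → 132 rows.
Stitches to add: 11 → 11 shaping rows (at 1 st each).
132 / 11 = 12.00 → every 12 rows.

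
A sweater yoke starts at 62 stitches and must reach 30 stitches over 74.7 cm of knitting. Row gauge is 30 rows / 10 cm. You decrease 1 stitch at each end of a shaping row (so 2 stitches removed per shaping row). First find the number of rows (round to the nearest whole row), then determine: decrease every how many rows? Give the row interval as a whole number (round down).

Rows = 74.7 × 3 = 224.1 → 224 rows.
Stitches to remove: 32 → 16 shaping rows (at 2 st each).
224 / 16 = 14.00 → every 14 rows.

Decrease every 14th row.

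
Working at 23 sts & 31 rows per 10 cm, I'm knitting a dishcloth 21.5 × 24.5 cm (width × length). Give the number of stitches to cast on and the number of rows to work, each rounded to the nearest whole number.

Stitch gauge = 23/10 = 2.3 sts/cm; 21.5 × 2.3 = 49.45 → 49 sts.
Row gauge = 31/10 = 3.1 rows/cm; 24.5 × 3.1 = 75.95 → 76 rows.

Cast on 49 stitches and work 76 rows.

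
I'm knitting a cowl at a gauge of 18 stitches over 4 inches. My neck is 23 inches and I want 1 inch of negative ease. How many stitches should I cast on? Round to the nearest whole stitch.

Finished = 23 − 1 = 22 in.
18 / 4 = 4.5 sts per inch.
22.00 × 4.5 = 99.00 sts.

99 stitches.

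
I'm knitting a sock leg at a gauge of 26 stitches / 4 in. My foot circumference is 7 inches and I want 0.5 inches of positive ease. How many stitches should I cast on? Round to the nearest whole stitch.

Finished = 7 + 0.5 = 7.5 in.
26 / 4 = 6.5 sts per inch.
7.50 × 6.5 = 48.75 sts.
→ 49 sts.

CO 49 sts.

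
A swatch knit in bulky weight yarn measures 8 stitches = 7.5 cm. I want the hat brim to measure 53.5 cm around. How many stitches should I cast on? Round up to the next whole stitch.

58 stitches.

8 stitches / 7.5 cm = 1.067 stitches per cm.
53.5 × 1.067 = 57.07 stitches.
Round up → 58.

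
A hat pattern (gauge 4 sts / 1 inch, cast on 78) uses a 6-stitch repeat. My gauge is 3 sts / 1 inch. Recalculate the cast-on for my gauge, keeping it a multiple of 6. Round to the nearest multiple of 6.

78 × 3 / 4 = 58.50.
Nearest multiple of 6: 60.

60 stitches.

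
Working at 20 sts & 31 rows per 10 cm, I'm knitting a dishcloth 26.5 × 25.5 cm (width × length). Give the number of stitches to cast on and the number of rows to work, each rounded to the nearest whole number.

Stitch gauge = 20/10 = 2 sts/cm; 26.5 × 2 = 53.00 → 53 sts.
Row gauge = 31/10 = 3.1 rows/cm; 25.5 × 3.1 = 79.05 → 79 rows.

Cast on 53 stitches and work 79 rows.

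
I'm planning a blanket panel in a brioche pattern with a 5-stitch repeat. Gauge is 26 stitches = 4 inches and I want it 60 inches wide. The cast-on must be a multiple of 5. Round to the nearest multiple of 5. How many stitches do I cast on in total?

26 / 4 = 6.5 sts per inch.
60 × 6.5 = 390.00 sts.
Nearest multiple of 5: 390.

CO 390 sts.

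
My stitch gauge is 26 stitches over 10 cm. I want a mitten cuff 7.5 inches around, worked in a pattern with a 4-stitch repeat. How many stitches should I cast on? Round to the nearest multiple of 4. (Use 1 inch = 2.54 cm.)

Cast on 48 stitches.

7.5 in = 7.5 × 2.54 = 19.05 cm.
26 / 10 = 2.6 sts/cm.
19.05 × 2.6 = 49.53 sts.
→ 48.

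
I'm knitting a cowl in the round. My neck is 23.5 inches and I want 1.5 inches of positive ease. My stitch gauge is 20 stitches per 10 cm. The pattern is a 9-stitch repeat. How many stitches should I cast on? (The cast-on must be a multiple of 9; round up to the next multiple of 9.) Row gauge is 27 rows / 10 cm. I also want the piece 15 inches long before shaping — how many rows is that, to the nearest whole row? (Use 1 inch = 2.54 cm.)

Finished = 23.5 + 1.5 = 25 inches.
25 inches × 2.54 = 63.50 cm.
20/10 = 2 sts per cm; 63.50 × 2 = 127.00 sts.
Next multiple of 9 → 135.
15 inches = 38.10 cm; × 2.7 = 102.87 → 103 rows.

Cast on 135 stitches; work 103 rows.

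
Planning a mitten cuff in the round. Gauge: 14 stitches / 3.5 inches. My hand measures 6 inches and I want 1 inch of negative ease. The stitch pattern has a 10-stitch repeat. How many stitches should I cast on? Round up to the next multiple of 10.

Cast on 20 stitches.

Finished = 6 − 1 = 5 inches.
14 / 3.5 = 4 sts/in.
5 × 4 = 20.00 sts.
Next multiple of 10: 20.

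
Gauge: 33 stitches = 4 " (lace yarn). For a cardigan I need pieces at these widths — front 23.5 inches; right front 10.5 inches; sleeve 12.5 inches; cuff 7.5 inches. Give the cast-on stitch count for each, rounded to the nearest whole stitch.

Rate = 33/4 = 8.25 sts per in.
front: 23.5 × 8.25 = 193.88 → 194.
right front: 10.5 × 8.25 = 86.62 → 87.
sleeve: 12.5 × 8.25 = 103.12 → 103.
cuff: 7.5 × 8.25 = 61.88 → 62.

front 194; right front 87; sleeve 103; cuff 62.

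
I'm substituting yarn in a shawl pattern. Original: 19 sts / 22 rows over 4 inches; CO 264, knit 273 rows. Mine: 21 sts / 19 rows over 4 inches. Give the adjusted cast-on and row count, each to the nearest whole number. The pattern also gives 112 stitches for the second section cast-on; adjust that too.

Stitches: 264 × 21/19 = 291.79 → 292.
Rows: 273 × 19/22 = 235.77 → 236.
second section cast-on: 112 × 21/19 = 123.79 → 124.

Cast on 292 stitches; work 236 rows; second section cast-on 124 stitches.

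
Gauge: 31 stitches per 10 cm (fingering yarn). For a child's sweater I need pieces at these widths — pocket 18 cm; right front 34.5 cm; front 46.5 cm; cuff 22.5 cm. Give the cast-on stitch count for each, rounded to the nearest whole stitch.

Rate = 31/10 = 3.1 sts per cm.
pocket: 18 × 3.1 = 55.80 → 56.
right front: 34.5 × 3.1 = 106.95 → 107.
front: 46.5 × 3.1 = 144.15 → 144.
cuff: 22.5 × 3.1 = 69.75 → 70.

pocket 56; right front 107; front 144; cuff 70.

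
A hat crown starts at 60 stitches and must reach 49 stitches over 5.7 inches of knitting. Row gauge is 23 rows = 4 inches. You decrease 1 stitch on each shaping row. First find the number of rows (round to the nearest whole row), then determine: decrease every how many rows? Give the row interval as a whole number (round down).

Decrease every 3rd row.

Rows = 5.7 × 5.75 = 32.8 → 33 rows.
Stitches to remove: 11 → 11 shaping rows (at 1 st each).
33 / 11 = 3.00 → every 3 rows.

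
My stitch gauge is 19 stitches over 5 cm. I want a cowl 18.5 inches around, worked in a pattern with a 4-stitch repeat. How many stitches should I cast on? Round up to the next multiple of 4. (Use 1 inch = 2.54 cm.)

180 stitches.

18.5 in = 18.5 × 2.54 = 46.99 cm.
19 / 5 = 3.8 sts/cm.
46.99 × 3.8 = 178.56 sts.
→ 180.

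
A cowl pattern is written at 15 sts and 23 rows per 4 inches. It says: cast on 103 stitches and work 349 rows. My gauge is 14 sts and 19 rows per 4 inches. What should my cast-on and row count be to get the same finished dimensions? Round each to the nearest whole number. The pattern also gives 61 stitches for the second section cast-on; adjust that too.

Cast on 96 stitches; work 288 rows; second section cast-on 57 stitches.

Stitches: 103 × 14/15 = 96.13 → 96.
Rows: 349 × 19/23 = 288.30 → 288.
second section cast-on: 61 × 14/15 = 56.93 → 57.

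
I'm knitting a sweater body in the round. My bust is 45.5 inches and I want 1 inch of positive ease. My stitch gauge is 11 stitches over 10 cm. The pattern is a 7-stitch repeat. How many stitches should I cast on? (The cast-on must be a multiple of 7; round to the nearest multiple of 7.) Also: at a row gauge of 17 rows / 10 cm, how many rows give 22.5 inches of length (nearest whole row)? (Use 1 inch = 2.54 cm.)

Finished = 45.5 + 1 = 46.5 inches.
46.5 inches × 2.54 = 118.11 cm.
11/10 = 1.1 sts per cm; 118.11 × 1.1 = 129.92 sts.
Nearest multiple of 7 → 133.
22.5 inches = 57.15 cm; × 1.7 = 97.16 → 97 rows.

Cast on 133 stitches; work 97 rows.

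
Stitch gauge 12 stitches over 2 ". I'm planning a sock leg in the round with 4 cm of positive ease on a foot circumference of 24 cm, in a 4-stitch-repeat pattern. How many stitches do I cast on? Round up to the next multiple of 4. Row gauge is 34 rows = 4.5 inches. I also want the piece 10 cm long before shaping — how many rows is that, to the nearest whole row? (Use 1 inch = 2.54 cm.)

Cast on 68 stitches; work 30 rows.

Finished = 24 + 4 = 28 cm.
28 cm × 1/2.54 = 11.02 inches.
12/2 = 6 sts per in; 11.02 × 6 = 66.14 sts.
Next multiple of 4 → 68.
10 cm = 3.94 inches; × 7.556 = 29.75 → 30 rows.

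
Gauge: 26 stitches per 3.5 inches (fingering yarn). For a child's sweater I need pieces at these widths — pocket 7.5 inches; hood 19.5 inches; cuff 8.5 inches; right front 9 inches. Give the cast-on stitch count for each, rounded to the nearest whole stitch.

Rate = 26/3.5 = 7.429 sts per in.
pocket: 7.5 × 7.429 = 55.71 → 56.
hood: 19.5 × 7.429 = 144.86 → 145.
cuff: 8.5 × 7.429 = 63.14 → 63.
right front: 9 × 7.429 = 66.86 → 67.

pocket 56; hood 145; cuff 63; right front 67.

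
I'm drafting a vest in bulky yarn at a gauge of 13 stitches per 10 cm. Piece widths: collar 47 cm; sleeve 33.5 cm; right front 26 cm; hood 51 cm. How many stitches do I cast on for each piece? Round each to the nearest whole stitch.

Rate = 13/10 = 1.3 sts per cm.
collar: 47 × 1.3 = 61.10 → 61.
sleeve: 33.5 × 1.3 = 43.55 → 44.
right front: 26 × 1.3 = 33.80 → 34.
hood: 51 × 1.3 = 66.30 → 66.

collar 61; sleeve 44; right front 34; hood 66.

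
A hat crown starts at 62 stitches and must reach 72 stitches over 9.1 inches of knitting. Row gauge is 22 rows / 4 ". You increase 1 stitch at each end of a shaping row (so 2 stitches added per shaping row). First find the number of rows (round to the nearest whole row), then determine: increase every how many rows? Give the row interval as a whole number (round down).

Increase every 10th row.

Rows = 9.1 × 5.5 = 50.0 → 50 rows.
Stitches to add: 10 → 5 shaping rows (at 2 st each).
50 / 5 = 10.00 → every 10 rows.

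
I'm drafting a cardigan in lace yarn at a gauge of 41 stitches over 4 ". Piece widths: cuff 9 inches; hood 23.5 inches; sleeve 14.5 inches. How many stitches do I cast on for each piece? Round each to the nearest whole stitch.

Rate = 41/4 = 10.25 sts per in.
cuff: 9 × 10.25 = 92.25 → 92.
hood: 23.5 × 10.25 = 240.88 → 241.
sleeve: 14.5 × 10.25 = 148.62 → 149.

cuff 92; hood 241; sleeve 149.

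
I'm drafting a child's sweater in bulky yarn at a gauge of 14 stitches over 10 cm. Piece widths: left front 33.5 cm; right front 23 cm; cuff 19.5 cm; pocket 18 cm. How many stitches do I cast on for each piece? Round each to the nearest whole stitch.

Rate = 14/10 = 1.4 sts per cm.
left front: 33.5 × 1.4 = 46.90 → 47.
right front: 23 × 1.4 = 32.20 → 32.
cuff: 19.5 × 1.4 = 27.30 → 27.
pocket: 18 × 1.4 = 25.20 → 25.

left front 47; right front 32; cuff 27; pocket 25.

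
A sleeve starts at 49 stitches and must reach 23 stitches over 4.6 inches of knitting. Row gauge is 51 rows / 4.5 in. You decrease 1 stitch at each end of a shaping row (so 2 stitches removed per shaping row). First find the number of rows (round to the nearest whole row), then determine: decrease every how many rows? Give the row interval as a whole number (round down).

Decrease every 4th row.

Rows = 4.6 × 11.333 = 52.1 → 52 rows.
Stitches to remove: 26 → 13 shaping rows (at 2 st each).
52 / 13 = 4.00 → every 4 rows.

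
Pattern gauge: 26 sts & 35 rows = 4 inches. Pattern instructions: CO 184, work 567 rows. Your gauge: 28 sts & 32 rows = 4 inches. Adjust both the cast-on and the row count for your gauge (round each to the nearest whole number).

Cast on 198 stitches; work 518 rows.

Stitches: 184 × 28/26 = 198.15 → 198.
Rows: 567 × 32/35 = 518.40 → 518.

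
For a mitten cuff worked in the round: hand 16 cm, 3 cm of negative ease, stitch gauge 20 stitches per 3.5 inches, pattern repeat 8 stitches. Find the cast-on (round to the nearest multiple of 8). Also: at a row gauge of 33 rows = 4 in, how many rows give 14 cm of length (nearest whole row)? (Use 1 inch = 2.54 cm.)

Finished = 16 − 3 = 13 cm.
13 cm × 1/2.54 = 5.12 inches.
20/3.5 = 5.714 sts per in; 5.12 × 5.714 = 29.25 sts.
Nearest multiple of 8 → 32.
14 cm = 5.51 inches; × 8.25 = 45.47 → 45 rows.

Cast on 32 stitches; work 45 rows.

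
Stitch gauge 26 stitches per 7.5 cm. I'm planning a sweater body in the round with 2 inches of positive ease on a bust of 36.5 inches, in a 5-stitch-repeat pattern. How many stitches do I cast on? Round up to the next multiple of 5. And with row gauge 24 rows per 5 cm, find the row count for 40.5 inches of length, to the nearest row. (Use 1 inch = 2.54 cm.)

Cast on 340 stitches; work 494 rows.

Finished = 36.5 + 2 = 38.5 inches.
38.5 inches × 2.54 = 97.79 cm.
26/7.5 = 3.467 sts per cm; 97.79 × 3.467 = 339.01 sts.
Next multiple of 5 → 340.
40.5 inches = 102.87 cm; × 4.8 = 493.78 → 494 rows.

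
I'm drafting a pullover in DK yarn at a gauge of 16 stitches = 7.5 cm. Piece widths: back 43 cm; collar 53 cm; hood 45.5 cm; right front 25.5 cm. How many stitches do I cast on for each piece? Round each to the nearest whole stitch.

back 92; collar 113; hood 97; right front 54.

Rate = 16/7.5 = 2.133 sts per cm.
back: 43 × 2.133 = 91.73 → 92.
collar: 53 × 2.133 = 113.07 → 113.
hood: 45.5 × 2.133 = 97.07 → 97.
right front: 25.5 × 2.133 = 54.40 → 54.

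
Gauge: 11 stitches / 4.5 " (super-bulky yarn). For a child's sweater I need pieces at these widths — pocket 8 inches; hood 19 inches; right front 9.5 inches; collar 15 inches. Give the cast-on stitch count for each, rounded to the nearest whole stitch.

pocket 20; hood 46; right front 23; collar 37.

Rate = 11/4.5 = 2.444 sts per in.
pocket: 8 × 2.444 = 19.56 → 20.
hood: 19 × 2.444 = 46.44 → 46.
right front: 9.5 × 2.444 = 23.22 → 23.
collar: 15 × 2.444 = 36.67 → 37.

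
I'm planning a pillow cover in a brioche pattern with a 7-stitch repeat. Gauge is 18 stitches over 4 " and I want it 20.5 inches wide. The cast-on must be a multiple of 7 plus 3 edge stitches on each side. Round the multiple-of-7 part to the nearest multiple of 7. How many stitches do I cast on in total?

CO 90 sts.

18 / 4 = 4.5 sts per inch.
20.5 × 4.5 = 92.25 sts.
Less 6 edge sts → 86.25 for the repeat.
Nearest multiple of 7: 84.
Add back 6 edge sts → 90.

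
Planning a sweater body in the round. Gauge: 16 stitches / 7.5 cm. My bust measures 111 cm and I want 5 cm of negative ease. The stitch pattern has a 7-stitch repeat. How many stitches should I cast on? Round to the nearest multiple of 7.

224 stitches.

Finished = 111 − 5 = 106 cm.
16 / 7.5 = 2.133 sts/cm.
106 × 2.133 = 226.13 sts.
Nearest multiple of 7: 224.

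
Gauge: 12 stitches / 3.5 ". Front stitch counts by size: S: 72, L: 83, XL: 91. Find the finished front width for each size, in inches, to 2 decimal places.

12/3.5 = 3.429 sts per in.
S: 72 / 3.429 = 21.000 → 21.00 in.
L: 83 / 3.429 = 24.208 → 24.21 in.
XL: 91 / 3.429 = 26.542 → 26.54 in.

S 21.00 inches; L 24.21 inches; XL 26.54 inches.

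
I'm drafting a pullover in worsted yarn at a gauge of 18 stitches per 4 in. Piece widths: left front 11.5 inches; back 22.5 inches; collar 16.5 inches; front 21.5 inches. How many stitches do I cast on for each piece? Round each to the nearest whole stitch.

left front 52; back 101; collar 74; front 97.

Rate = 18/4 = 4.5 sts per in.
left front: 11.5 × 4.5 = 51.75 → 52.
back: 22.5 × 4.5 = 101.25 → 101.
collar: 16.5 × 4.5 = 74.25 → 74.
front: 21.5 × 4.5 = 96.75 → 97.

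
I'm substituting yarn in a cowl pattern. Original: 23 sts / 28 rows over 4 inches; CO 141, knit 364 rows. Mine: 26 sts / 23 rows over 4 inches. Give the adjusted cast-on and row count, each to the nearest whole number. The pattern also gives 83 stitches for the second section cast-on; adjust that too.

Cast on 159 stitches; work 299 rows; second section cast-on 94 stitches.

Stitches: 141 × 26/23 = 159.39 → 159.
Rows: 364 × 23/28 = 299.00 → 299.
second section cast-on: 83 × 26/23 = 93.83 → 94.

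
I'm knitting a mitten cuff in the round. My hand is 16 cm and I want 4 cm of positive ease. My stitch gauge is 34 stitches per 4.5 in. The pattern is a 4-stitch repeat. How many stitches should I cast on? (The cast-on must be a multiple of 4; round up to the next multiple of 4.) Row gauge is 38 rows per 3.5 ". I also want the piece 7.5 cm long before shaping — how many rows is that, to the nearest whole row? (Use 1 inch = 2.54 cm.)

Cast on 60 stitches; work 32 rows.

Finished = 16 + 4 = 20 cm.
20 cm × 1/2.54 = 7.87 inches.
34/4.5 = 7.556 sts per in; 7.87 × 7.556 = 59.49 sts.
Next multiple of 4 → 60.
7.5 cm = 2.95 inches; × 10.857 = 32.06 → 32 rows.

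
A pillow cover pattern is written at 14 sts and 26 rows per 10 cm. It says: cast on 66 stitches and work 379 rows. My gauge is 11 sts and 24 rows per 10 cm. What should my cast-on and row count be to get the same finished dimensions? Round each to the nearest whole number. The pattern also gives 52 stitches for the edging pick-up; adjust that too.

Cast on 52 stitches; work 350 rows; edging pick-up 41 stitches.

Stitches: 66 × 11/14 = 51.86 → 52.
Rows: 379 × 24/26 = 349.85 → 350.
edging pick-up: 52 × 11/14 = 40.86 → 41.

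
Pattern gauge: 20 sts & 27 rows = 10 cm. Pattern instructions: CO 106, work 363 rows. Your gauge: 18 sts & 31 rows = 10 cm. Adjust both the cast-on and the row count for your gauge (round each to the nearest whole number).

Cast on 95 stitches; work 417 rows.

Stitches: 106 × 18/20 = 95.40 → 95.
Rows: 363 × 31/27 = 416.78 → 417.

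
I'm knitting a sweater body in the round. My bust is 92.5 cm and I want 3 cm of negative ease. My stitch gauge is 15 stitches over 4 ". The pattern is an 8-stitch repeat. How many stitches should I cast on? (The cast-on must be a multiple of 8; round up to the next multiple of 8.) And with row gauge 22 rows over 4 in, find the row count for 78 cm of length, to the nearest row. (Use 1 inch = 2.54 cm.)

Finished = 92.5 − 3 = 89.5 cm.
89.5 cm × 1/2.54 = 35.24 inches.
15/4 = 3.75 sts per in; 35.24 × 3.75 = 132.14 sts.
Next multiple of 8 → 136.
78 cm = 30.71 inches; × 5.5 = 168.90 → 169 rows.

Cast on 136 stitches; work 169 rows.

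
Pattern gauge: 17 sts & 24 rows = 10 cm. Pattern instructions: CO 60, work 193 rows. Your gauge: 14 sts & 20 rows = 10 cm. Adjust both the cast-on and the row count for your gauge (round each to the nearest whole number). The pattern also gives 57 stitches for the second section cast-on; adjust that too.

Stitches: 60 × 14/17 = 49.41 → 49.
Rows: 193 × 20/24 = 160.83 → 161.
second section cast-on: 57 × 14/17 = 46.94 → 47.

Cast on 49 stitches; work 161 rows; second section cast-on 47 stitches.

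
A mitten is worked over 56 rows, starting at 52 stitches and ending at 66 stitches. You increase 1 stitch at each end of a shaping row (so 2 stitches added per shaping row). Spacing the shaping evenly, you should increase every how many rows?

Increase every 8th row.

Stitches to add: |66 − 52| = 14.
Shaping rows needed: 14 / 2 = 7.
56 rows / 7 = every 8 rows.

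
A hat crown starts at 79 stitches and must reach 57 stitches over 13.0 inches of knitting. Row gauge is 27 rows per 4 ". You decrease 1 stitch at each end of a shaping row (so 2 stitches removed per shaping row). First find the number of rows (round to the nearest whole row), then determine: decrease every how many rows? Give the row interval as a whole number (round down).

Rows = 13.0 × 6.75 = 87.8 → 88 rows.
Stitches to remove: 22 → 11 shaping rows (at 2 st each).
88 / 11 = 8.00 → every 8 rows.

Decrease every 8th row.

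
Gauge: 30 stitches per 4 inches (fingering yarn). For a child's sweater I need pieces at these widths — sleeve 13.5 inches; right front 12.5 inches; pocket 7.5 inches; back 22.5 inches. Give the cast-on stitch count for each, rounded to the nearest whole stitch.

Rate = 30/4 = 7.5 sts per in.
sleeve: 13.5 × 7.5 = 101.25 → 101.
right front: 12.5 × 7.5 = 93.75 → 94.
pocket: 7.5 × 7.5 = 56.25 → 56.
back: 22.5 × 7.5 = 168.75 → 169.

sleeve 101; right front 94; pocket 56; back 169.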